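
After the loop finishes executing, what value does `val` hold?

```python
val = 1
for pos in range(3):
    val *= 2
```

Let's trace through this code step by step.

Initialize: val = 1
Entering loop: for pos in range(3):
After iteration 1: pos = 0, val = 2
After iteration 2: pos = 1, val = 4
After iteration 3: pos = 2, val = 8
Loop ends.

Final answer: 8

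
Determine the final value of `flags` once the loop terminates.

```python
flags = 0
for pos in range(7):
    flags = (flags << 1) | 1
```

Let's trace through this code step by step.

Initialize: flags = 0
Entering loop: for pos in range(7):
After iteration 1: pos = 0, flags = 1
After iteration 2: pos = 1, flags = 3
After iteration 3: pos = 2, flags = 7
After iteration 4: pos = 3, flags = 15
After iteration 5: pos = 4, flags = 31
After iteration 6: pos = 5, flags = 63
After iteration 7: pos = 6, flags = 127
Loop ends.

Final answer: 127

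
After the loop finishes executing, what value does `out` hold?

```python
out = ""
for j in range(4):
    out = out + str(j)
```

Let's trace through this code step by step.

Initialize: out = ''
Entering loop: for j in range(4):
After iteration 1: j = 0, out = '0'
After iteration 2: j = 1, out = '01'
After iteration 3: j = 2, out = '012'
After iteration 4: j = 3, out = '0123'
Loop ends.

Final answer: '0123'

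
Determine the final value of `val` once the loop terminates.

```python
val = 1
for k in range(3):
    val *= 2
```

Let's trace through this code step by step.

Initialize: val = 1
Entering loop: for k in range(3):
After iteration 1: k = 0, val = 2
After iteration 2: k = 1, val = 4
After iteration 3: k = 2, val = 8
Loop ends.

Final answer: 8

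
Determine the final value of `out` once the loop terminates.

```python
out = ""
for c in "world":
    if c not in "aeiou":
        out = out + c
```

Let's trace through this code step by step.

Initialize: out = ''
Entering loop: for c in "world":
After iteration 1: c = 'w', out = 'w'
After iteration 2: c = 'o', out = 'w'
After iteration 3: c = 'r', out = 'wr'
After iteration 4: c = 'l', out = 'wrl'
After iteration 5: c = 'd', out = 'wrld'
Loop ends.

Final answer: 'wrld'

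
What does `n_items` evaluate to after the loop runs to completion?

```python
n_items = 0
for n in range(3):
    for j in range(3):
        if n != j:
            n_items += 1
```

Let's trace through this code step by step.

Initialize: n_items = 0
Entering loop: for n in range(3):
After iteration 1: n = 0, n_items = 2
After iteration 2: n = 1, n_items = 4
After iteration 3: n = 2, n_items = 6
Loop ends.

Final answer: 6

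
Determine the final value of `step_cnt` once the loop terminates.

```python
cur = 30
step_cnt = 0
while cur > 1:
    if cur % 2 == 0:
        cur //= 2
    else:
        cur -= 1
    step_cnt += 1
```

Let's trace through this code step by step.

Initialize: cur = 30
Initialize: step_cnt = 0
Entering loop: while cur > 1:
After iteration 1: cur = 15, step_cnt = 1
After iteration 2: cur = 14, step_cnt = 2
After iteration 3: cur = 7, step_cnt = 3
After iteration 4: cur = 6, step_cnt = 4
After iteration 5: cur = 3, step_cnt = 5
After iteration 6: cur = 2, step_cnt = 6
After iteration 7: cur = 1, step_cnt = 7
Loop ends.

Final answer: 7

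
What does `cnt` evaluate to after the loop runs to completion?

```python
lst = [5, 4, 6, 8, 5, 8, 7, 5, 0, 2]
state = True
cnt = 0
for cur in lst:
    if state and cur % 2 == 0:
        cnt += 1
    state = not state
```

Let's trace through this code step by step.

Initialize: lst = [5, 4, 6, 8, 5, 8, 7, 5, 0, 2]
Initialize: state = True
Initialize: cnt = 0
Entering loop: for cur in lst:
After iteration 1: cur = 5, state = False, cnt = 0
After iteration 2: cur = 4, state = True, cnt = 0
After iteration 3: cur = 6, state = False, cnt = 1
After iteration 4: cur = 8, state = True, cnt = 1
After iteration 5: cur = 5, state = False, cnt = 1
After iteration 6: cur = 8, state = True, cnt = 1
After iteration 7: cur = 7, state = False, cnt = 1
After iteration 8: cur = 5, state = True, cnt = 1
After iteration 9: cur = 0, state = False, cnt = 2
After iteration 10: cur = 2, state = True, cnt = 2
Loop ends.

Final answer: 2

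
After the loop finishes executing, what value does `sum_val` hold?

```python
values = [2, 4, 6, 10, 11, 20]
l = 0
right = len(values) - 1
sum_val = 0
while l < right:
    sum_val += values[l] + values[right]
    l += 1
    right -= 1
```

Let's trace through this code step by step.

Initialize: values = [2, 4, 6, 10, 11, 20]
Initialize: l = 0
Initialize: right = 5
Initialize: sum_val = 0
Entering loop: while l < right:
After iteration 1: l = 1, right = 4, sum_val = 22
After iteration 2: l = 2, right = 3, sum_val = 37
After iteration 3: l = 3, right = 2, sum_val = 53
Loop ends.

Final answer: 53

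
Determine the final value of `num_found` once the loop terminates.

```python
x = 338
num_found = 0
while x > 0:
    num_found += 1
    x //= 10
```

Let's trace through this code step by step.

Initialize: x = 338
Initialize: num_found = 0
Entering loop: while x > 0:
After iteration 1: x = 33, num_found = 1
After iteration 2: x = 3, num_found = 2
After iteration 3: x = 0, num_found = 3
Loop ends.

Final answer: 3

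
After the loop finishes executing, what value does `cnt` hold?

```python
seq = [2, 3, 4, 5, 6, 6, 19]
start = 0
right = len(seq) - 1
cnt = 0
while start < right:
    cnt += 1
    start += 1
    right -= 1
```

Let's trace through this code step by step.

Initialize: seq = [2, 3, 4, 5, 6, 6, 19]
Initialize: start = 0
Initialize: right = 6
Initialize: cnt = 0
Entering loop: while start < right:
After iteration 1: start = 1, right = 5, cnt = 1
After iteration 2: start = 2, right = 4, cnt = 2
After iteration 3: start = 3, right = 3, cnt = 3
Loop ends.

Final answer: 3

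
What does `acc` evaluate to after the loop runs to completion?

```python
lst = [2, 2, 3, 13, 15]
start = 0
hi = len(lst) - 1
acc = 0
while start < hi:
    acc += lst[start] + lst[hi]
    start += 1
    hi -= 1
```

Let's trace through this code step by step.

Initialize: lst = [2, 2, 3, 13, 15]
Initialize: start = 0
Initialize: hi = 4
Initialize: acc = 0
Entering loop: while start < hi:
After iteration 1: start = 1, hi = 3, acc = 17
After iteration 2: start = 2, hi = 2, acc = 32
Loop ends.

Final answer: 32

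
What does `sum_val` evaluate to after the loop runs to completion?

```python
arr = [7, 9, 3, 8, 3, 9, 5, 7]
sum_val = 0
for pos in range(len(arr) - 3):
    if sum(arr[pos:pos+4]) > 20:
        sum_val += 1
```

Let's trace through this code step by step.

Initialize: arr = [7, 9, 3, 8, 3, 9, 5, 7]
Initialize: sum_val = 0
Entering loop: for pos in range(len(arr) - 3):
After iteration 1: pos = 0, sum_val = 1
After iteration 2: pos = 1, sum_val = 2
After iteration 3: pos = 2, sum_val = 3
After iteration 4: pos = 3, sum_val = 4
After iteration 5: pos = 4, sum_val = 5
Loop ends.

Final answer: 5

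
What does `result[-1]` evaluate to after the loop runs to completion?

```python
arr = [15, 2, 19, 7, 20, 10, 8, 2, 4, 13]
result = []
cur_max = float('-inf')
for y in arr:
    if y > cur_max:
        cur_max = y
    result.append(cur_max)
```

Let's trace through this code step by step.

Initialize: arr = [15, 2, 19, 7, 20, 10, 8, 2, 4, 13]
Initialize: result = []
Initialize: cur_max = -inf
Entering loop: for y in arr:
After iteration 1: y = 15, result = [15], cur_max = 15
After iteration 2: y = 2, result = [15, 15], cur_max = 15
After iteration 3: y = 19, result = [15, 15, 19], cur_max = 19
After iteration 4: y = 7, result = [15, 15, 19, 19], cur_max = 19
After iteration 5: y = 20, result = [15, 15, 19, 19, 20], cur_max = 20
After iteration 6: y = 10, result = [15, 15, 19, 19, 20, 20], cur_max = 20
After iteration 7: y = 8, result = [15, 15, 19, 19, 20, 20, 20], cur_max = 20
After iteration 8: y = 2, result = [15, 15, 19, 19, 20, 20, 20, 20], cur_max = 20
After iteration 9: y = 4, result = [15, 15, 19, 19, 20, 20, 20, 20, 20], cur_max = 20
After iteration 10: y = 13, result = [15, 15, 19, 19, 20, 20, 20, 20, 20, 20], cur_max = 20
Loop ends.
result[-1] = 20

Final answer: 20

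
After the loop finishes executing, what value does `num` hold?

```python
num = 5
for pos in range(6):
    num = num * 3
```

Let's trace through this code step by step.

Initialize: num = 5
Entering loop: for pos in range(6):
After iteration 1: pos = 0, num = 15
After iteration 2: pos = 1, num = 45
After iteration 3: pos = 2, num = 135
After iteration 4: pos = 3, num = 405
After iteration 5: pos = 4, num = 1215
After iteration 6: pos = 5, num = 3645
Loop ends.

Final answer: 3645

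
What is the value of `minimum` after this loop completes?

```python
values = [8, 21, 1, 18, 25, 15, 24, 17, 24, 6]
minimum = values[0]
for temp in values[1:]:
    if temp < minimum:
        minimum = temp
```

Let's trace through this code step by step.

Initialize: values = [8, 21, 1, 18, 25, 15, 24, 17, 24, 6]
Initialize: minimum = 8
Entering loop: for temp in values[1:]:
After iteration 1: temp = 21, minimum = 8
After iteration 2: temp = 1, minimum = 1
After iteration 3: temp = 18, minimum = 1
After iteration 4: temp = 25, minimum = 1
After iteration 5: temp = 15, minimum = 1
After iteration 6: temp = 24, minimum = 1
After iteration 7: temp = 17, minimum = 1
After iteration 8: temp = 24, minimum = 1
After iteration 9: temp = 6, minimum = 1
Loop ends.

Final answer: 1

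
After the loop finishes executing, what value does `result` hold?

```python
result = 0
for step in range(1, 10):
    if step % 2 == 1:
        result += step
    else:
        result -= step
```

Let's trace through this code step by step.

Initialize: result = 0
Entering loop: for step in range(1, 10):
After iteration 1: step = 1, result = 1
After iteration 2: step = 2, result = -1
After iteration 3: step = 3, result = 2
After iteration 4: step = 4, result = -2
After iteration 5: step = 5, result = 3
After iteration 6: step = 6, result = -3
After iteration 7: step = 7, result = 4
After iteration 8: step = 8, result = -4
After iteration 9: step = 9, result = 5
Loop ends.

Final answer: 5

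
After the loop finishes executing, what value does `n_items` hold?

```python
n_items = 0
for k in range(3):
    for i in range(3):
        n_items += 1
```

Let's trace through this code step by step.

Initialize: n_items = 0
Entering loop: for k in range(3):
After iteration 1: k = 0, n_items = 3
After iteration 2: k = 1, n_items = 6
After iteration 3: k = 2, n_items = 9
Loop ends.

Final answer: 9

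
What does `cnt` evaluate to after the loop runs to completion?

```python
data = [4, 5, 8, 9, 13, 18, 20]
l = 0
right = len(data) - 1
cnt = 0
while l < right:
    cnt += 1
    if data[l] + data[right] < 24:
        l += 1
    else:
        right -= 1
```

Let's trace through this code step by step.

Initialize: data = [4, 5, 8, 9, 13, 18, 20]
Initialize: l = 0
Initialize: right = 6
Initialize: cnt = 0
Entering loop: while l < right:
After iteration 1: l = 0, right = 5, cnt = 1
After iteration 2: l = 1, right = 5, cnt = 2
After iteration 3: l = 2, right = 5, cnt = 3
After iteration 4: l = 2, right = 4, cnt = 4
After iteration 5: l = 3, right = 4, cnt = 5
After iteration 6: l = 4, right = 4, cnt = 6
Loop ends.

Final answer: 6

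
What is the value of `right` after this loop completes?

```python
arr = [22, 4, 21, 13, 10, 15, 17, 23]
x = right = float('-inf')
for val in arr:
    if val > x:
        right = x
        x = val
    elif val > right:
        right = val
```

Let's trace through this code step by step.

Initialize: arr = [22, 4, 21, 13, 10, 15, 17, 23]
Initialize: x = -inf
Initialize: right = -inf
Entering loop: for val in arr:
After iteration 1: val = 22, x = 22, right = -inf
After iteration 2: val = 4, x = 22, right = 4
After iteration 3: val = 21, x = 22, right = 21
After iteration 4: val = 13, x = 22, right = 21
After iteration 5: val = 10, x = 22, right = 21
After iteration 6: val = 15, x = 22, right = 21
After iteration 7: val = 17, x = 22, right = 21
After iteration 8: val = 23, x = 23, right = 22
Loop ends.

Final answer: 22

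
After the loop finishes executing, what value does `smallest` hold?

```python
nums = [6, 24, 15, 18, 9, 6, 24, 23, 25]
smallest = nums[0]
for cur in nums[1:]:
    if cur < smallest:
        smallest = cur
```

Let's trace through this code step by step.

Initialize: nums = [6, 24, 15, 18, 9, 6, 24, 23, 25]
Initialize: smallest = 6
Entering loop: for cur in nums[1:]:
After iteration 1: cur = 24, smallest = 6
After iteration 2: cur = 15, smallest = 6
After iteration 3: cur = 18, smallest = 6
After iteration 4: cur = 9, smallest = 6
After iteration 5: cur = 6, smallest = 6
After iteration 6: cur = 24, smallest = 6
After iteration 7: cur = 23, smallest = 6
After iteration 8: cur = 25, smallest = 6
Loop ends.

Final answer: 6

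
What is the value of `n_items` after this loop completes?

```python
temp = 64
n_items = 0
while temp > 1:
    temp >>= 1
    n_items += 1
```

Let's trace through this code step by step.

Initialize: temp = 64
Initialize: n_items = 0
Entering loop: while temp > 1:
After iteration 1: temp = 32, n_items = 1
After iteration 2: temp = 16, n_items = 2
After iteration 3: temp = 8, n_items = 3
After iteration 4: temp = 4, n_items = 4
After iteration 5: temp = 2, n_items = 5
After iteration 6: temp = 1, n_items = 6
Loop ends.

Final answer: 6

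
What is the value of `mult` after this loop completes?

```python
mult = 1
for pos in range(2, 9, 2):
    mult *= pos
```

Let's trace through this code step by step.

Initialize: mult = 1
Entering loop: for pos in range(2, 9, 2):
After iteration 1: pos = 2, mult = 2
After iteration 2: pos = 4, mult = 8
After iteration 3: pos = 6, mult = 48
After iteration 4: pos = 8, mult = 384
Loop ends.

Final answer: 384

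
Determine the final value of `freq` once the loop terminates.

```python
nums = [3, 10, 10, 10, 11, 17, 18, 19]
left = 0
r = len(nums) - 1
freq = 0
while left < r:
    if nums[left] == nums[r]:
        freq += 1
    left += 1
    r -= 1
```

Let's trace through this code step by step.

Initialize: nums = [3, 10, 10, 10, 11, 17, 18, 19]
Initialize: left = 0
Initialize: r = 7
Initialize: freq = 0
Entering loop: while left < r:
After iteration 1: left = 1, r = 6, freq = 0
After iteration 2: left = 2, r = 5, freq = 0
After iteration 3: left = 3, r = 4, freq = 0
After iteration 4: left = 4, r = 3, freq = 0
Loop ends.

Final answer: 0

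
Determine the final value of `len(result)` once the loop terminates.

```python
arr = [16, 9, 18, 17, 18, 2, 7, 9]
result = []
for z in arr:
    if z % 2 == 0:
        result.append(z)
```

Let's trace through this code step by step.

Initialize: arr = [16, 9, 18, 17, 18, 2, 7, 9]
Initialize: result = []
Entering loop: for z in arr:
After iteration 1: z = 16, result = [16]
After iteration 2: z = 9, result = [16]
After iteration 3: z = 18, result = [16, 18]
After iteration 4: z = 17, result = [16, 18]
After iteration 5: z = 18, result = [16, 18, 18]
After iteration 6: z = 2, result = [16, 18, 18, 2]
After iteration 7: z = 7, result = [16, 18, 18, 2]
After iteration 8: z = 9, result = [16, 18, 18, 2]
Loop ends.
len(result) = 4

Final answer: 4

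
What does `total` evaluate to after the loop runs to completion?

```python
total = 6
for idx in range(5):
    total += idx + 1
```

Let's trace through this code step by step.

Initialize: total = 6
Entering loop: for idx in range(5):
After iteration 1: idx = 0, total = 7
After iteration 2: idx = 1, total = 9
After iteration 3: idx = 2, total = 12
After iteration 4: idx = 3, total = 16
After iteration 5: idx = 4, total = 21
Loop ends.

Final answer: 21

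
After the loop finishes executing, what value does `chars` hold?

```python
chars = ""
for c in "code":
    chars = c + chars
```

Let's trace through this code step by step.

Initialize: chars = ''
Entering loop: for c in "code":
After iteration 1: c = 'c', chars = 'c'
After iteration 2: c = 'o', chars = 'oc'
After iteration 3: c = 'd', chars = 'doc'
After iteration 4: c = 'e', chars = 'edoc'
Loop ends.

Final answer: 'edoc'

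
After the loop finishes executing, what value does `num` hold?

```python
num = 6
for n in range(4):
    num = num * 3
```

Let's trace through this code step by step.

Initialize: num = 6
Entering loop: for n in range(4):
After iteration 1: n = 0, num = 18
After iteration 2: n = 1, num = 54
After iteration 3: n = 2, num = 162
After iteration 4: n = 3, num = 486
Loop ends.

Final answer: 486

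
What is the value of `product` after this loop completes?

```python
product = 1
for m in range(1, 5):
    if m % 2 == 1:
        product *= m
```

Let's trace through this code step by step.

Initialize: product = 1
Entering loop: for m in range(1, 5):
After iteration 1: m = 1, product = 1
After iteration 2: m = 2, product = 1
After iteration 3: m = 3, product = 3
After iteration 4: m = 4, product = 3
Loop ends.

Final answer: 3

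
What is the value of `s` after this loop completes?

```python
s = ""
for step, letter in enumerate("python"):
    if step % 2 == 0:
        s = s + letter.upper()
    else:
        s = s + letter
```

Let's trace through this code step by step.

Initialize: s = ''
Entering loop: for step, letter in enumerate("python"):
After iteration 1: step = 0, letter = 'p', s = 'P'
After iteration 2: step = 1, letter = 'y', s = 'Py'
After iteration 3: step = 2, letter = 't', s = 'PyT'
After iteration 4: step = 3, letter = 'h', s = 'PyTh'
After iteration 5: step = 4, letter = 'o', s = 'PyThO'
After iteration 6: step = 5, letter = 'n', s = 'PyThOn'
Loop ends.

Final answer: 'PyThOn'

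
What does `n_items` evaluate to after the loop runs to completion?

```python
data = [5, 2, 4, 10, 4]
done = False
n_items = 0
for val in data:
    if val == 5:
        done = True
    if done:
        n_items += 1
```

Let's trace through this code step by step.

Initialize: data = [5, 2, 4, 10, 4]
Initialize: done = False
Initialize: n_items = 0
Entering loop: for val in data:
After iteration 1: val = 5, done = True, n_items = 1
After iteration 2: val = 2, done = True, n_items = 2
After iteration 3: val = 4, done = True, n_items = 3
After iteration 4: val = 10, done = True, n_items = 4
After iteration 5: val = 4, done = True, n_items = 5
Loop ends.

Final answer: 5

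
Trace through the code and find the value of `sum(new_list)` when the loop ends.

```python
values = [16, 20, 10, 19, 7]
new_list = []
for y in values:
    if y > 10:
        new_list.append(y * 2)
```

Let's trace through this code step by step.

Initialize: values = [16, 20, 10, 19, 7]
Initialize: new_list = []
Entering loop: for y in values:
After iteration 1: y = 16, new_list = [32]
After iteration 2: y = 20, new_list = [32, 40]
After iteration 3: y = 10, new_list = [32, 40]
After iteration 4: y = 19, new_list = [32, 40, 38]
After iteration 5: y = 7, new_list = [32, 40, 38]
Loop ends.
sum(new_list) = 110

Final answer: 110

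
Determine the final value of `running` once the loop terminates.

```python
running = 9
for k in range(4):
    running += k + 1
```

Let's trace through this code step by step.

Initialize: running = 9
Entering loop: for k in range(4):
After iteration 1: k = 0, running = 10
After iteration 2: k = 1, running = 12
After iteration 3: k = 2, running = 15
After iteration 4: k = 3, running = 19
Loop ends.

Final answer: 19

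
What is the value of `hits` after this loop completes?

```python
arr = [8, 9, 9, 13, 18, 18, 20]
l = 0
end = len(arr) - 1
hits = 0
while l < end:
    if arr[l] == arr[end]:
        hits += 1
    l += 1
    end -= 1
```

Let's trace through this code step by step.

Initialize: arr = [8, 9, 9, 13, 18, 18, 20]
Initialize: l = 0
Initialize: end = 6
Initialize: hits = 0
Entering loop: while l < end:
After iteration 1: l = 1, end = 5, hits = 0
After iteration 2: l = 2, end = 4, hits = 0
After iteration 3: l = 3, end = 3, hits = 0
Loop ends.

Final answer: 0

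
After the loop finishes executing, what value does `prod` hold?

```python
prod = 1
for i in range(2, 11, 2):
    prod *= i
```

Let's trace through this code step by step.

Initialize: prod = 1
Entering loop: for i in range(2, 11, 2):
After iteration 1: i = 2, prod = 2
After iteration 2: i = 4, prod = 8
After iteration 3: i = 6, prod = 48
After iteration 4: i = 8, prod = 384
After iteration 5: i = 10, prod = 3840
Loop ends.

Final answer: 3840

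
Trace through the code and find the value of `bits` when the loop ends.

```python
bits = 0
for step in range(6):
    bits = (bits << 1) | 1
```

Let's trace through this code step by step.

Initialize: bits = 0
Entering loop: for step in range(6):
After iteration 1: step = 0, bits = 1
After iteration 2: step = 1, bits = 3
After iteration 3: step = 2, bits = 7
After iteration 4: step = 3, bits = 15
After iteration 5: step = 4, bits = 31
After iteration 6: step = 5, bits = 63
Loop ends.

Final answer: 63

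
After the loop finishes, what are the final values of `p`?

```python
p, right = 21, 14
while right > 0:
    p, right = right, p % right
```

Let's trace through this code step by step.

Initialize: p = 21
Initialize: right = 14
Entering loop: while right > 0:
After iteration 1: p = 14, right = 7
After iteration 2: p = 7, right = 0
Loop ends.

Final answer: 7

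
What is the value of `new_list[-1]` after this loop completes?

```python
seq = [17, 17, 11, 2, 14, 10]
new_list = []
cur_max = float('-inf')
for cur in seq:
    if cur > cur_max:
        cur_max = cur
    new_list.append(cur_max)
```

Let's trace through this code step by step.

Initialize: seq = [17, 17, 11, 2, 14, 10]
Initialize: new_list = []
Initialize: cur_max = -inf
Entering loop: for cur in seq:
After iteration 1: cur = 17, new_list = [17], cur_max = 17
After iteration 2: cur = 17, new_list = [17, 17], cur_max = 17
After iteration 3: cur = 11, new_list = [17, 17, 17], cur_max = 17
After iteration 4: cur = 2, new_list = [17, 17, 17, 17], cur_max = 17
After iteration 5: cur = 14, new_list = [17, 17, 17, 17, 17], cur_max = 17
After iteration 6: cur = 10, new_list = [17, 17, 17, 17, 17, 17], cur_max = 17
Loop ends.
new_list[-1] = 17

Final answer: 17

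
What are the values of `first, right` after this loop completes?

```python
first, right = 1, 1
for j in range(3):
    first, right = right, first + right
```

Let's trace through this code step by step.

Initialize: first = 1
Initialize: right = 1
Entering loop: for j in range(3):
After iteration 1: j = 0, first = 1, right = 2
After iteration 2: j = 1, first = 2, right = 3
After iteration 3: j = 2, first = 3, right = 5
Loop ends.

Final answer: 3, 5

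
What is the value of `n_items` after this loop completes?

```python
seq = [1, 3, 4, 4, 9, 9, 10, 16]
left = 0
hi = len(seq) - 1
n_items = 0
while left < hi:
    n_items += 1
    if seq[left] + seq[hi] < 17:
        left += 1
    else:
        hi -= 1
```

Let's trace through this code step by step.

Initialize: seq = [1, 3, 4, 4, 9, 9, 10, 16]
Initialize: left = 0
Initialize: hi = 7
Initialize: n_items = 0
Entering loop: while left < hi:
After iteration 1: left = 0, hi = 6, n_items = 1
After iteration 2: left = 1, hi = 6, n_items = 2
After iteration 3: left = 2, hi = 6, n_items = 3
After iteration 4: left = 3, hi = 6, n_items = 4
After iteration 5: left = 4, hi = 6, n_items = 5
After iteration 6: left = 4, hi = 5, n_items = 6
After iteration 7: left = 4, hi = 4, n_items = 7
Loop ends.

Final answer: 7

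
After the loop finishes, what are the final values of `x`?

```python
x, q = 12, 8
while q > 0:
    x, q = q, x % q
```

Let's trace through this code step by step.

Initialize: x = 12
Initialize: q = 8
Entering loop: while q > 0:
After iteration 1: x = 8, q = 4
After iteration 2: x = 4, q = 0
Loop ends.

Final answer: 4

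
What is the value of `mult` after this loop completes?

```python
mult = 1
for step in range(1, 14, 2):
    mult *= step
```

Let's trace through this code step by step.

Initialize: mult = 1
Entering loop: for step in range(1, 14, 2):
After iteration 1: step = 1, mult = 1
After iteration 2: step = 3, mult = 3
After iteration 3: step = 5, mult = 15
After iteration 4: step = 7, mult = 105
After iteration 5: step = 9, mult = 945
After iteration 6: step = 11, mult = 10395
After iteration 7: step = 13, mult = 135135
Loop ends.

Final answer: 135135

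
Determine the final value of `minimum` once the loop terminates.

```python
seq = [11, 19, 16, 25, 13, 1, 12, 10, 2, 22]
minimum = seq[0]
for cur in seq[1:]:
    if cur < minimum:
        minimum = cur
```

Let's trace through this code step by step.

Initialize: seq = [11, 19, 16, 25, 13, 1, 12, 10, 2, 22]
Initialize: minimum = 11
Entering loop: for cur in seq[1:]:
After iteration 1: cur = 19, minimum = 11
After iteration 2: cur = 16, minimum = 11
After iteration 3: cur = 25, minimum = 11
After iteration 4: cur = 13, minimum = 11
After iteration 5: cur = 1, minimum = 1
After iteration 6: cur = 12, minimum = 1
After iteration 7: cur = 10, minimum = 1
After iteration 8: cur = 2, minimum = 1
After iteration 9: cur = 22, minimum = 1
Loop ends.

Final answer: 1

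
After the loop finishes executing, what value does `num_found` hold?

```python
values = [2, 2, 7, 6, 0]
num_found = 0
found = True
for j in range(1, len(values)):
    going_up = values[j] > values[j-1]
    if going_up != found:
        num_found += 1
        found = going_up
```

Let's trace through this code step by step.

Initialize: values = [2, 2, 7, 6, 0]
Initialize: num_found = 0
Initialize: found = True
Entering loop: for j in range(1, len(values)):
After iteration 1: j = 1, num_found = 1, found = False, going_up = False
After iteration 2: j = 2, num_found = 2, found = True, going_up = True
After iteration 3: j = 3, num_found = 3, found = False, going_up = False
After iteration 4: j = 4, num_found = 3, found = False, going_up = False
Loop ends.

Final answer: 3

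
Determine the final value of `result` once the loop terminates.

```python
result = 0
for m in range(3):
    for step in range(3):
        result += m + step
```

Let's trace through this code step by step.

Initialize: result = 0
Entering loop: for m in range(3):
After iteration 1: m = 0, result = 3
After iteration 2: m = 1, result = 9
After iteration 3: m = 2, result = 18
Loop ends.

Final answer: 18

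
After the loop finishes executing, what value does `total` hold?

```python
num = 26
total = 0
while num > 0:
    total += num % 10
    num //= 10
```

Let's trace through this code step by step.

Initialize: num = 26
Initialize: total = 0
Entering loop: while num > 0:
After iteration 1: num = 2, total = 6
After iteration 2: num = 0, total = 8
Loop ends.

Final answer: 8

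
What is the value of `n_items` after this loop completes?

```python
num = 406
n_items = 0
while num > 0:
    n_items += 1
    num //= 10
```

Let's trace through this code step by step.

Initialize: num = 406
Initialize: n_items = 0
Entering loop: while num > 0:
After iteration 1: num = 40, n_items = 1
After iteration 2: num = 4, n_items = 2
After iteration 3: num = 0, n_items = 3
Loop ends.

Final answer: 3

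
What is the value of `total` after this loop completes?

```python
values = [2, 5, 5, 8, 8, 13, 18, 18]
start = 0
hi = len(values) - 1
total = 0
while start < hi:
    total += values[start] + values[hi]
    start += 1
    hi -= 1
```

Let's trace through this code step by step.

Initialize: values = [2, 5, 5, 8, 8, 13, 18, 18]
Initialize: start = 0
Initialize: hi = 7
Initialize: total = 0
Entering loop: while start < hi:
After iteration 1: start = 1, hi = 6, total = 20
After iteration 2: start = 2, hi = 5, total = 43
After iteration 3: start = 3, hi = 4, total = 61
After iteration 4: start = 4, hi = 3, total = 77
Loop ends.

Final answer: 77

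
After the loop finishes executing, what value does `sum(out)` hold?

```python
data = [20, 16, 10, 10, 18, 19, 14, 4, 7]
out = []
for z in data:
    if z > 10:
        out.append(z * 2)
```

Let's trace through this code step by step.

Initialize: data = [20, 16, 10, 10, 18, 19, 14, 4, 7]
Initialize: out = []
Entering loop: for z in data:
After iteration 1: z = 20, out = [40]
After iteration 2: z = 16, out = [40, 32]
After iteration 3: z = 10, out = [40, 32]
After iteration 4: z = 10, out = [40, 32]
After iteration 5: z = 18, out = [40, 32, 36]
After iteration 6: z = 19, out = [40, 32, 36, 38]
After iteration 7: z = 14, out = [40, 32, 36, 38, 28]
After iteration 8: z = 4, out = [40, 32, 36, 38, 28]
After iteration 9: z = 7, out = [40, 32, 36, 38, 28]
Loop ends.
sum(out) = 174

Final answer: 174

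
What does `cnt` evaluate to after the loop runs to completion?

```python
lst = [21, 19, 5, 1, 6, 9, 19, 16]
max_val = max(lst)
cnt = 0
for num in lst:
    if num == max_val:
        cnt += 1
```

Let's trace through this code step by step.

Initialize: lst = [21, 19, 5, 1, 6, 9, 19, 16]
Initialize: max_val = 21
Initialize: cnt = 0
Entering loop: for num in lst:
After iteration 1: num = 21, cnt = 1
After iteration 2: num = 19, cnt = 1
After iteration 3: num = 5, cnt = 1
After iteration 4: num = 1, cnt = 1
After iteration 5: num = 6, cnt = 1
After iteration 6: num = 9, cnt = 1
After iteration 7: num = 19, cnt = 1
After iteration 8: num = 16, cnt = 1
Loop ends.

Final answer: 1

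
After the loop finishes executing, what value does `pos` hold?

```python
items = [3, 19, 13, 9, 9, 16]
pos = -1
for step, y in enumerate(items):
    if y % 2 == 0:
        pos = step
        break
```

Let's trace through this code step by step.

Initialize: items = [3, 19, 13, 9, 9, 16]
Initialize: pos = -1
Entering loop: for step, y in enumerate(items):
After iteration 1: step = 0, y = 3, pos = -1
After iteration 2: step = 1, y = 19, pos = -1
After iteration 3: step = 2, y = 13, pos = -1
After iteration 4: step = 3, y = 9, pos = -1
After iteration 5: step = 4, y = 9, pos = -1
After iteration 6: step = 5, y = 16, pos = 5
Loop ends.

Final answer: 5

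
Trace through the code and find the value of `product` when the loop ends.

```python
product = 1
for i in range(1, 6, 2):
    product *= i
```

Let's trace through this code step by step.

Initialize: product = 1
Entering loop: for i in range(1, 6, 2):
After iteration 1: i = 1, product = 1
After iteration 2: i = 3, product = 3
After iteration 3: i = 5, product = 15
Loop ends.

Final answer: 15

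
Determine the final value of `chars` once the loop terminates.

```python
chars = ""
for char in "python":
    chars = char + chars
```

Let's trace through this code step by step.

Initialize: chars = ''
Entering loop: for char in "python":
After iteration 1: char = 'p', chars = 'p'
After iteration 2: char = 'y', chars = 'yp'
After iteration 3: char = 't', chars = 'typ'
After iteration 4: char = 'h', chars = 'htyp'
After iteration 5: char = 'o', chars = 'ohtyp'
After iteration 6: char = 'n', chars = 'nohtyp'
Loop ends.

Final answer: 'nohtyp'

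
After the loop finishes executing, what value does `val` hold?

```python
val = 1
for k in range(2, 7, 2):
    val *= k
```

Let's trace through this code step by step.

Initialize: val = 1
Entering loop: for k in range(2, 7, 2):
After iteration 1: k = 2, val = 2
After iteration 2: k = 4, val = 8
After iteration 3: k = 6, val = 48
Loop ends.

Final answer: 48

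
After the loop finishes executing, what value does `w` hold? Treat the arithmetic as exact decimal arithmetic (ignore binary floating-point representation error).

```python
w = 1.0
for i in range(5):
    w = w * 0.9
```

Let's trace through this code step by step.

Initialize: w = 1.0
Entering loop: for i in range(5):
After iteration 1: i = 0, w = 0.9
After iteration 2: i = 1, w = 0.81
After iteration 3: i = 2, w = 0.729
After iteration 4: i = 3, w = 0.6561
After iteration 5: i = 4, w = 0.59049
Loop ends.

Final answer: 0.59049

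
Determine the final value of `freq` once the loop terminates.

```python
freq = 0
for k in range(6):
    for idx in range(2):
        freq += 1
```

Let's trace through this code step by step.

Initialize: freq = 0
Entering loop: for k in range(6):
After iteration 1: k = 0, freq = 2
After iteration 2: k = 1, freq = 4
After iteration 3: k = 2, freq = 6
After iteration 4: k = 3, freq = 8
After iteration 5: k = 4, freq = 10
After iteration 6: k = 5, freq = 12
Loop ends.

Final answer: 12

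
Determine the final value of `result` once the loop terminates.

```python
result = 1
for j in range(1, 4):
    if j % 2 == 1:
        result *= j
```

Let's trace through this code step by step.

Initialize: result = 1
Entering loop: for j in range(1, 4):
After iteration 1: j = 1, result = 1
After iteration 2: j = 2, result = 1
After iteration 3: j = 3, result = 3
Loop ends.

Final answer: 3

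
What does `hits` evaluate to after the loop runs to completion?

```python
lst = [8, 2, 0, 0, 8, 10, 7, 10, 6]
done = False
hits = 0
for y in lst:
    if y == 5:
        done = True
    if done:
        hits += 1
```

Let's trace through this code step by step.

Initialize: lst = [8, 2, 0, 0, 8, 10, 7, 10, 6]
Initialize: done = False
Initialize: hits = 0
Entering loop: for y in lst:
After iteration 1: y = 8, hits = 0
After iteration 2: y = 2, hits = 0
After iteration 3: y = 0, hits = 0
After iteration 4: y = 0, hits = 0
After iteration 5: y = 8, hits = 0
After iteration 6: y = 10, hits = 0
After iteration 7: y = 7, hits = 0
After iteration 8: y = 10, hits = 0
After iteration 9: y = 6, hits = 0
Loop ends.

Final answer: 0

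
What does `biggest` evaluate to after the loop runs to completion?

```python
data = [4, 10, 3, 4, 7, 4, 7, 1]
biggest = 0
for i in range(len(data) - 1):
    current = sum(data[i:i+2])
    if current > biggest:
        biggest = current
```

Let's trace through this code step by step.

Initialize: data = [4, 10, 3, 4, 7, 4, 7, 1]
Initialize: biggest = 0
Entering loop: for i in range(len(data) - 1):
After iteration 1: i = 0, biggest = 14, current = 14
After iteration 2: i = 1, biggest = 14, current = 13
After iteration 3: i = 2, biggest = 14, current = 7
After iteration 4: i = 3, biggest = 14, current = 11
After iteration 5: i = 4, biggest = 14, current = 11
After iteration 6: i = 5, biggest = 14, current = 11
After iteration 7: i = 6, biggest = 14, current = 8
Loop ends.

Final answer: 14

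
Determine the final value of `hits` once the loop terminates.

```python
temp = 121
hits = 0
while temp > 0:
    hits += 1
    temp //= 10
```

Let's trace through this code step by step.

Initialize: temp = 121
Initialize: hits = 0
Entering loop: while temp > 0:
After iteration 1: temp = 12, hits = 1
After iteration 2: temp = 1, hits = 2
After iteration 3: temp = 0, hits = 3
Loop ends.

Final answer: 3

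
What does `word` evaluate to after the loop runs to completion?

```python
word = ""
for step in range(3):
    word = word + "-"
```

Let's trace through this code step by step.

Initialize: word = ''
Entering loop: for step in range(3):
After iteration 1: step = 0, word = '-'
After iteration 2: step = 1, word = '--'
After iteration 3: step = 2, word = '---'
Loop ends.

Final answer: '---'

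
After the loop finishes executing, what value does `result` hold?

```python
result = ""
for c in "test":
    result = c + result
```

Let's trace through this code step by step.

Initialize: result = ''
Entering loop: for c in "test":
After iteration 1: c = 't', result = 't'
After iteration 2: c = 'e', result = 'et'
After iteration 3: c = 's', result = 'set'
After iteration 4: c = 't', result = 'tset'
Loop ends.

Final answer: 'tset'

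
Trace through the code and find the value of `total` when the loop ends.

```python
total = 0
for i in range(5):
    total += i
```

Let's trace through this code step by step.

Initialize: total = 0
Entering loop: for i in range(5):
After iteration 1: i = 0, total = 0
After iteration 2: i = 1, total = 1
After iteration 3: i = 2, total = 3
After iteration 4: i = 3, total = 6
After iteration 5: i = 4, total = 10
Loop ends.

Final answer: 10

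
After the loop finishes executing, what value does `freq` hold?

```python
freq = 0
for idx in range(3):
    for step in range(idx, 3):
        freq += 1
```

Let's trace through this code step by step.

Initialize: freq = 0
Entering loop: for idx in range(3):
After iteration 1: idx = 0, freq = 3
After iteration 2: idx = 1, freq = 5
After iteration 3: idx = 2, freq = 6
Loop ends.

Final answer: 6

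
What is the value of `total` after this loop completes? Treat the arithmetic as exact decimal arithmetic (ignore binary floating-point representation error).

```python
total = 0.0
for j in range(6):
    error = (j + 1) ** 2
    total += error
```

Let's trace through this code step by step.

Initialize: total = 0.0
Entering loop: for j in range(6):
After iteration 1: j = 0, total = 1.0, error = 1
After iteration 2: j = 1, total = 5.0, error = 4
After iteration 3: j = 2, total = 14.0, error = 9
After iteration 4: j = 3, total = 30.0, error = 16
After iteration 5: j = 4, total = 55.0, error = 25
After iteration 6: j = 5, total = 91.0, error = 36
Loop ends.

Final answer: 91.0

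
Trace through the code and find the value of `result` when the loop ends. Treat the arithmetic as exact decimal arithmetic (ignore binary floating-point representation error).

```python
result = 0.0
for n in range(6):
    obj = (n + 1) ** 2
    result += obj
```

Let's trace through this code step by step.

Initialize: result = 0.0
Entering loop: for n in range(6):
After iteration 1: n = 0, result = 1.0, obj = 1
After iteration 2: n = 1, result = 5.0, obj = 4
After iteration 3: n = 2, result = 14.0, obj = 9
After iteration 4: n = 3, result = 30.0, obj = 16
After iteration 5: n = 4, result = 55.0, obj = 25
After iteration 6: n = 5, result = 91.0, obj = 36
Loop ends.

Final answer: 91.0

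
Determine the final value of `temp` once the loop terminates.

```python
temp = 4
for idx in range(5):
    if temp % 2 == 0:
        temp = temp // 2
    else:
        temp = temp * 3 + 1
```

Let's trace through this code step by step.

Initialize: temp = 4
Entering loop: for idx in range(5):
After iteration 1: idx = 0, temp = 2
After iteration 2: idx = 1, temp = 1
After iteration 3: idx = 2, temp = 4
After iteration 4: idx = 3, temp = 2
After iteration 5: idx = 4, temp = 1
Loop ends.

Final answer: 1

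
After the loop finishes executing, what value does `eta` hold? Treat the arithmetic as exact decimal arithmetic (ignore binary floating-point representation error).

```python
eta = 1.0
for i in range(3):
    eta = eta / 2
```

Let's trace through this code step by step.

Initialize: eta = 1.0
Entering loop: for i in range(3):
After iteration 1: i = 0, eta = 0.5
After iteration 2: i = 1, eta = 0.25
After iteration 3: i = 2, eta = 0.125
Loop ends.

Final answer: 0.125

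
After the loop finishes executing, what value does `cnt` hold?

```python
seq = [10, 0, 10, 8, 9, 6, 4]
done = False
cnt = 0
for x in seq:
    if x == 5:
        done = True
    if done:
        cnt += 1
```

Let's trace through this code step by step.

Initialize: seq = [10, 0, 10, 8, 9, 6, 4]
Initialize: done = False
Initialize: cnt = 0
Entering loop: for x in seq:
After iteration 1: x = 10, cnt = 0
After iteration 2: x = 0, cnt = 0
After iteration 3: x = 10, cnt = 0
After iteration 4: x = 8, cnt = 0
After iteration 5: x = 9, cnt = 0
After iteration 6: x = 6, cnt = 0
After iteration 7: x = 4, cnt = 0
Loop ends.

Final answer: 0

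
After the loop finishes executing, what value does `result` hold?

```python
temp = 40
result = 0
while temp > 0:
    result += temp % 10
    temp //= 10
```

Let's trace through this code step by step.

Initialize: temp = 40
Initialize: result = 0
Entering loop: while temp > 0:
After iteration 1: temp = 4, result = 0
After iteration 2: temp = 0, result = 4
Loop ends.

Final answer: 4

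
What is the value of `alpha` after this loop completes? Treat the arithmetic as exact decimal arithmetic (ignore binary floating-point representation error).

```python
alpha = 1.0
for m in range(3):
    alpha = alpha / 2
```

Let's trace through this code step by step.

Initialize: alpha = 1.0
Entering loop: for m in range(3):
After iteration 1: m = 0, alpha = 0.5
After iteration 2: m = 1, alpha = 0.25
After iteration 3: m = 2, alpha = 0.125
Loop ends.

Final answer: 0.125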